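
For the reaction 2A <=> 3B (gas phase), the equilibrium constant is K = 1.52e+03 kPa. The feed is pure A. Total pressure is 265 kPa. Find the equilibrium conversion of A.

X = 0.650

Basis: 1 mol A initially; let X = conversion of A. Extent ξ = 0.5X.
Moles: n_A = 1 − X; n_B = 1.5X.
n_T = Σnᵢ = 1 + 0.5X.
Mole fractions y_i = n_i/n_T; K = p_B^3 / (p_A^2) with p_i = y_i·P.
Setting this equal to 1.52e+03 kPa and taking the physical root (0 < X < 1) gives X = 0.650.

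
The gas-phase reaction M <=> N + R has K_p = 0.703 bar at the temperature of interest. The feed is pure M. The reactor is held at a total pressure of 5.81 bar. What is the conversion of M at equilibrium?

X = 0.329

Let X = conversion of M (basis 1 mol M); extent of reaction ξ = X.
At extent ξ: n_M = 1 − X; n_N = X; n_R = X.
n_T = Σnᵢ = 1 + X.
y_i = n_i/n_T, p_i = y_i·P. K_p = p_N p_R / (p_M).
Equating to 0.703 bar and solving on 0 < X < 1: X = 0.329.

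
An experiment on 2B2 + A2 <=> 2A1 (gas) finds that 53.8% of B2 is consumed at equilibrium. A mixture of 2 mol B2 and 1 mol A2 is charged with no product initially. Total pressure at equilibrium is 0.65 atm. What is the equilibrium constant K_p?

K_p = 11.1 atm^-1

Let X = conversion of B2 (basis 2 mol B2); extent of reaction ξ = X.
Species balance: n_B2 = 2 − 2X; n_A2 = 1 − X; n_A1 = 2X.
Summing: n_T = 3 − X.
At X = 0.538: n_B2 = 0.924, n_A2 = 0.462, n_A1 = 1.08, n_T = 2.46.
p_i = (n_i/n_T)·P. K_p = p_A1^2 / (p_B2^2 p_A2) = 11.1 atm^-1.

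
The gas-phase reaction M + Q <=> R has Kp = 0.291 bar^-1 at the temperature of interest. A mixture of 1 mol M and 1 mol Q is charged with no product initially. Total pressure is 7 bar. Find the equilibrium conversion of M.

Let X = conversion of M (basis 1 mol M); extent of reaction ξ = X.
At extent ξ: n_M = 1 − X; n_Q = 1 − X; n_R = X.
n_T = Σnᵢ = 2 − X.
y_i = n_i/n_T, p_i = y_i·P. Kp = p_R / (p_M p_Q).
This yields a degree-2 equation in X; solving on (0,1), X = 0.426.

X = 0.426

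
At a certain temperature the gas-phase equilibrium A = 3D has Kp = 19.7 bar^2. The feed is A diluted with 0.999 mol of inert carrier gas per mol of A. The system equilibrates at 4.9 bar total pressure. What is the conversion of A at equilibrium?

Let X = conversion of A (basis 1 mol A); extent of reaction ξ = X.
At extent ξ: n_A = 1 − X; n_D = 3X; n_I = 0.999 (inert).
Total moles n_T = 2 + 2X.
Mole fractions y_i = n_i/n_T; Kp = p_D^3 / (p_A) with p_i = y_i·P.
This yields a degree-3 equation in X; solving on (0,1), X = 0.513.

X = 0.513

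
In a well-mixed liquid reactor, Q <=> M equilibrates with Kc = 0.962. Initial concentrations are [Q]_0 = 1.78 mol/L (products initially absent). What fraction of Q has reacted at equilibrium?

X = 0.490

Let X = conversion of Q; extent ξ = 1.78·X mol/L.
Concentrations: [Q] = 1.78 − 1.78X; [M] = 1.78X.
Kc = [M] / ([Q]).
Setting equal to 0.962 and solving for X on (0,1) gives X = 0.490.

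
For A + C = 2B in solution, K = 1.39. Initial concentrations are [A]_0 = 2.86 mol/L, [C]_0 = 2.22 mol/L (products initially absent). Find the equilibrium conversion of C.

X = 0.419

Let X = conversion of C; extent ξ = 2.22·X mol/L.
Concentrations: [A] = 2.86 − 2.22X; [C] = 2.22 − 2.22X; [B] = 4.44X.
K = [B]^2 / ([A] [C]).
Equating to 1.39: the physical root is X = 0.419.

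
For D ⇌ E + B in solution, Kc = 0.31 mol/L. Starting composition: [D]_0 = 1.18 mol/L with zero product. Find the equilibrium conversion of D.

X = 0.398

Let X = conversion of D; extent ξ = 1.18·X mol/L.
Concentrations: [D] = 1.18 − 1.18X; [E] = 1.18X; [B] = 1.18X.
Kc = [E] [B] / ([D]).
Solving Kc = 0.31 for X ∈ (0,1): X = 0.398.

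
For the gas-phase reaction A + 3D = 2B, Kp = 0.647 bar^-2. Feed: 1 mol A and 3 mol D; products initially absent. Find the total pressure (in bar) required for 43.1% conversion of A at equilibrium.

P = 2 bar

Basis: 1 mol A initially; let X = conversion of A. Extent ξ = X.
Species balance: n_A = 1 − X; n_D = 3 − 3X; n_B = 2X.
Summing: n_T = 4 − 2X.
Kp = p_B^2 / (p_A p_D^3) with p_i = (n_i/n_T)·P.
At X = 0.431: the mole-fraction product g(X) = Π y_i^ν_i = 2.585. Since Kp = g(X)·P^{-2}, P = (g/Kp)^(1/2) = (2.585/0.647)^(1/2) = 2 bar.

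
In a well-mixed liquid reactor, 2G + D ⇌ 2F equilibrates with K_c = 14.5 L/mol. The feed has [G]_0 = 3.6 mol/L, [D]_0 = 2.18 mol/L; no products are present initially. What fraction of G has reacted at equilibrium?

X = 0.772

Let X = conversion of G; extent ξ = 3.6X/2 mol/L.
Concentrations: [G] = 3.6 − 3.6X; [D] = 2.18 − 1.8X; [F] = 3.6X.
K_c = [F]^2 / ([G]^2 [D]).
Solving K_c = 14.5 for X ∈ (0,1): X = 0.772.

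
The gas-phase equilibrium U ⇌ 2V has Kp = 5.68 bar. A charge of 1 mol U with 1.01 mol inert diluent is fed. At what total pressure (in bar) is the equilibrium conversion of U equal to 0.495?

Let X = conversion of U (basis 1 mol U); extent of reaction ξ = X.
Moles: n_U = 1 − X; n_V = 2X; n_I = 1.01 (inert).
n_T = Σnᵢ = 2.01 + X.
Kp = p_V^2 / (p_U) with p_i = (n_i/n_T)·P.
At X = 0.495: the mole-fraction product g(X) = Π y_i^ν_i = 0.7748. Since Kp = g(X)·P^{1}, P = (Kp/g)^(1/1) = (5.68/0.7748)^(1/1) = 7.33 bar.

P = 7.33 bar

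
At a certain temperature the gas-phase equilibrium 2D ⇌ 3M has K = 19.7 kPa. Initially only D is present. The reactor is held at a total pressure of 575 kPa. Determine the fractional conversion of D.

X = 0.193

Take 1 mol D as basis and let X be its fractional conversion, so ξ = 0.5X.
Mole table: n_D = 1 − X; n_M = 1.5X.
Total moles n_T = 1 + 0.5X.
With p_i = (n_i/n_T)P, K = p_M^3 / (p_D^2).
This yields a degree-3 equation in X; solving on (0,1), X = 0.193.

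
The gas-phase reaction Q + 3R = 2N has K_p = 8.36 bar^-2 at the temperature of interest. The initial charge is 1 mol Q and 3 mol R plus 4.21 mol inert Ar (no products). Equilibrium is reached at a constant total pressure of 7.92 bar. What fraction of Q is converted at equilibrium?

X = 0.715

Take 1 mol Q as basis and let X be its fractional conversion, so ξ = X.
Species balance: n_Q = 1 − X; n_R = 3 − 3X; n_N = 2X; n_I = 4.21 (inert).
Total moles n_T = 8.21 − 2X.
With p_i = (n_i/n_T)P, K_p = p_N^2 / (p_Q p_R^3).
Setting this equal to 8.36 bar^-2 and taking the physical root (0 < X < 1) gives X = 0.715.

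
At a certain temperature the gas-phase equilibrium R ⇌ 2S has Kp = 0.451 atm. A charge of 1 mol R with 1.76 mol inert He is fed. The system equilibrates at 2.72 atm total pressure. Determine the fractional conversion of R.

Basis: 1 mol R initially; let X = conversion of R. Extent ξ = X.
Species balance: n_R = 1 − X; n_S = 2X; n_I = 1.76 (inert).
n_T = Σnᵢ = 2.76 + X.
Mole fractions y_i = n_i/n_T; Kp = p_S^2 / (p_R) with p_i = y_i·P.
Setting this equal to 0.451 atm and taking the physical root (0 < X < 1) gives X = 0.298.

X = 0.298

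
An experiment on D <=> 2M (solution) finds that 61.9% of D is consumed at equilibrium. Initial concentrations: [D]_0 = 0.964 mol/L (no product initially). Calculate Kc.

Let X = conversion of D.
Concentrations: [D] = 0.964 − 0.964X; [M] = 1.93X.
At X = 0.619: [D] = 0.367, [M] = 1.19.
Kc = [M]^2 / ([D]) = 3.88 mol/L.

Kc = 3.88 mol/L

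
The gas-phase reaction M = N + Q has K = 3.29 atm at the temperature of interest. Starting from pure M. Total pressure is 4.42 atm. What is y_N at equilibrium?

y_N = 0.395

Take 1 mol M as basis and let X be its fractional conversion, so ξ = X.
Moles: n_M = 1 − X; n_N = X; n_Q = X.
n_T = Σnᵢ = 1 + X.
Mole fractions y_i = n_i/n_T; K = p_N p_Q / (p_M) with p_i = y_i·P.
Substituting and setting equal to 3.29 atm gives a polynomial in X; the root in (0,1) is X = 0.653.
Then n_N = 0.653, n_T = 1.65, so y_N = 0.395.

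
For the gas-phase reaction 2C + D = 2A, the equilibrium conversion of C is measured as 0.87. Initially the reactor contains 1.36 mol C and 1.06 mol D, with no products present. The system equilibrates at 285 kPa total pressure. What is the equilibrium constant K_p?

K_p = 0.613 kPa^-1

Let X = conversion of C (basis 1.36 mol C); extent of reaction ξ = 0.68X.
Species balance: n_C = 1.36 − 1.36X; n_D = 1.06 − 0.68X; n_A = 1.36X.
n_T = Σnᵢ = 2.42 − 0.68X.
At X = 0.87: n_C = 0.177, n_D = 0.468, n_A = 1.18, n_T = 1.83.
p_i = (n_i/n_T)·P. K_p = p_A^2 / (p_C^2 p_D) = 0.613 kPa^-1.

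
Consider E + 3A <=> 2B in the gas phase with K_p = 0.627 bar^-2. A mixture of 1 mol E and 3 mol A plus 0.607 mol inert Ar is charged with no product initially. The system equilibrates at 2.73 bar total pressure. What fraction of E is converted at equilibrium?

Basis: 1 mol E initially; let X = conversion of E. Extent ξ = X.
Mole table: n_E = 1 − X; n_A = 3 − 3X; n_B = 2X; n_I = 0.607 (inert).
n_T = Σnᵢ = 4.61 − 2X.
y_i = n_i/n_T, p_i = y_i·P. K_p = p_B^2 / (p_E p_A^3).
Setting this equal to 0.627 bar^-2 and taking the physical root (0 < X < 1) gives X = 0.453.

X = 0.453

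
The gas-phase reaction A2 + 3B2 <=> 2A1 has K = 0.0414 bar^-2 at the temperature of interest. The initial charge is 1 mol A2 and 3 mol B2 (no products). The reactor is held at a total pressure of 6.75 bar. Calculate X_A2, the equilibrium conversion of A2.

Take 1 mol A2 as basis and let X be its fractional conversion, so ξ = X.
Mole table: n_A2 = 1 − X; n_B2 = 3 − 3X; n_A1 = 2X.
Total moles n_T = 4 − 2X.
With p_i = (n_i/n_T)P, K = p_A1^2 / (p_A2 p_B2^3).
Equating to 0.0414 bar^-2 and solving on 0 < X < 1: X = 0.401.

X = 0.401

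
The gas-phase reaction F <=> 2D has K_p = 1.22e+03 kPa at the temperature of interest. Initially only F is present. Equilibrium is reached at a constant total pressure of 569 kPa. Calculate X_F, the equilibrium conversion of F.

X = 0.591

Basis: 1 mol F initially; let X = conversion of F. Extent ξ = X.
At extent ξ: n_F = 1 − X; n_D = 2X.
n_T = Σnᵢ = 1 + X.
y_i = n_i/n_T, p_i = y_i·P. K_p = p_D^2 / (p_F).
This yields a degree-2 equation in X; solving on (0,1), X = 0.591.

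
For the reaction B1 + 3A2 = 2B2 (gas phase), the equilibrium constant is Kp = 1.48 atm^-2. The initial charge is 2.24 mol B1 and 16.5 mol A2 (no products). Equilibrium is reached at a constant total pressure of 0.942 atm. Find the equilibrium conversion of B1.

Take 2.24 mol B1 as basis and let X be its fractional conversion, so ξ = 2.24X.
Species balance: n_B1 = 2.24 − 2.24X; n_A2 = 16.5 − 6.72X; n_B2 = 4.48X.
Total moles n_T = 18.7 − 4.48X.
Mole fractions y_i = n_i/n_T; Kp = p_B2^2 / (p_B1 p_A2^3) with p_i = y_i·P.
Equating to 1.48 atm^-2 and solving on 0 < X < 1: X = 0.629.

X = 0.629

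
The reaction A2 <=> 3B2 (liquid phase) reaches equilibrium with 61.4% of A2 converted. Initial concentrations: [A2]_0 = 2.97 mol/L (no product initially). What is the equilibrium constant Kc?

Let X = conversion of A2.
Concentrations: [A2] = 2.97 − 2.97X; [B2] = 8.91X.
At X = 0.614: [A2] = 1.15, [B2] = 5.47.
Kc = [B2]^3 / ([A2]) = 143 (mol/L)^2.

Kc = 143 (mol/L)^2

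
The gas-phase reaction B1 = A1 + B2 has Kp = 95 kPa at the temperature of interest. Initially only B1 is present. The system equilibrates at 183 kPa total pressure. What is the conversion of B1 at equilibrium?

X = 0.585

Let X = conversion of B1 (basis 1 mol B1); extent of reaction ξ = X.
Species balance: n_B1 = 1 − X; n_A1 = X; n_B2 = X.
Total moles n_T = 1 + X.
With p_i = (n_i/n_T)P, Kp = p_A1 p_B2 / (p_B1).
Setting this equal to 95 kPa and taking the physical root (0 < X < 1) gives X = 0.585.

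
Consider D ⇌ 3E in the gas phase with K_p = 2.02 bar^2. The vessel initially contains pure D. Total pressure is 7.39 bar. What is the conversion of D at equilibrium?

X = 0.123

Take 1 mol D as basis and let X be its fractional conversion, so ξ = X.
Species balance: n_D = 1 − X; n_E = 3X.
n_T = Σnᵢ = 1 + 2X.
With p_i = (n_i/n_T)P, K_p = p_E^3 / (p_D).
Setting this equal to 2.02 bar^2 and taking the physical root (0 < X < 1) gives X = 0.123.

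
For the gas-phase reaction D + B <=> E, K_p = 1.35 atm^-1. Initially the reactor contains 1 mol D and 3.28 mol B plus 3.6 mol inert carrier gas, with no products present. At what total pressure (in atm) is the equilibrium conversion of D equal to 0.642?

Basis: 1 mol D initially; let X = conversion of D. Extent ξ = X.
Species balance: n_D = 1 − X; n_B = 3.28 − X; n_E = X; n_I = 3.6 (inert).
Summing: n_T = 7.88 − X.
K_p = p_E / (p_D p_B) with p_i = (n_i/n_T)·P.
At X = 0.642: the mole-fraction product g(X) = Π y_i^ν_i = 4.92. Since K_p = g(X)·P^{-1}, P = (g/K_p)^(1/1) = (4.92/1.35)^(1/1) = 3.64 atm.

P = 3.64 atm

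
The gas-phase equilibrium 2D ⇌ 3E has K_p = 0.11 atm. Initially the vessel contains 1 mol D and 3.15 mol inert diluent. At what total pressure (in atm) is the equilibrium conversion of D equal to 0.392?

Take 1 mol D as basis and let X be its fractional conversion, so ξ = 0.5X.
Species balance: n_D = 1 − X; n_E = 1.5X; n_I = 3.15 (inert).
Total moles n_T = 4.15 + 0.5X.
K_p = p_E^3 / (p_D^2) with p_i = (n_i/n_T)·P.
At X = 0.392: the mole-fraction product g(X) = Π y_i^ν_i = 0.1265. Since K_p = g(X)·P^{1}, P = (K_p/g)^(1/1) = (0.11/0.1265)^(1/1) = 0.869 atm.

P = 0.869 atm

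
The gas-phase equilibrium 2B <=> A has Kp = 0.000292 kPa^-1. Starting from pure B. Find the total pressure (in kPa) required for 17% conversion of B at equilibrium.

Basis: 1 mol B initially; let X = conversion of B. Extent ξ = 0.5X.
At extent ξ: n_B = 1 − X; n_A = 0.5X.
Total moles n_T = 1 − 0.5X.
Kp = p_A / (p_B^2) with p_i = (n_i/n_T)·P.
At X = 0.17: the mole-fraction product g(X) = Π y_i^ν_i = 0.1129. Since Kp = g(X)·P^{-1}, P = (g/Kp)^(1/1) = (0.1129/0.000292)^(1/1) = 387 kPa.

P = 387 kPa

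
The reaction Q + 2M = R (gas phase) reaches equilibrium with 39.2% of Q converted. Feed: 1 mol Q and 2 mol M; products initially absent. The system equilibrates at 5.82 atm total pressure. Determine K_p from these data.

Let X = conversion of Q (basis 1 mol Q); extent of reaction ξ = X.
Mole table: n_Q = 1 − X; n_M = 2 − 2X; n_R = X.
Summing: n_T = 3 − 2X.
At X = 0.392: n_Q = 0.608, n_M = 1.22, n_R = 0.392, n_T = 2.22.
p_i = (n_i/n_T)·P. K_p = p_R / (p_Q p_M^2) = 0.0632 atm^-2.

K_p = 0.0632 atm^-2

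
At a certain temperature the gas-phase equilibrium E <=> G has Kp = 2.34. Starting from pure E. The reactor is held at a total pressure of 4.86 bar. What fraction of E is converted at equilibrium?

X = 0.701

Basis: 1 mol E initially; let X = conversion of E. Extent ξ = X.
Moles: n_E = 1 − X; n_G = X.
Since Δν = 0, n_T = 1 throughout.
y_i = n_i/n_T, p_i = y_i·P. Kp = p_G / (p_E).
Setting this equal to 2.34 and taking the physical root (0 < X < 1) gives X = 0.701.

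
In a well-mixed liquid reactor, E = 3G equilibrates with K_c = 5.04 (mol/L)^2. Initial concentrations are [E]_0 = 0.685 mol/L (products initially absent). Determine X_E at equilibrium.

Let X = conversion of E; extent ξ = 0.685·X mol/L.
Concentrations: [E] = 0.685 − 0.685X; [G] = 2.06X.
K_c = [G]^3 / ([E]).
Equating to 5.04 (mol/L)^2: the physical root is X = 0.560.

X = 0.560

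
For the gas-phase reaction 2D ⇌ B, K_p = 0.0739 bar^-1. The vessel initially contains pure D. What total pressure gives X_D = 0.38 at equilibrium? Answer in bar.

Basis: 1 mol D initially; let X = conversion of D. Extent ξ = 0.5X.
Moles: n_D = 1 − X; n_B = 0.5X.
Total moles n_T = 1 − 0.5X.
K_p = p_B / (p_D^2) with p_i = (n_i/n_T)·P.
At X = 0.38: the mole-fraction product g(X) = Π y_i^ν_i = 0.4004. Since K_p = g(X)·P^{-1}, P = (g/K_p)^(1/1) = (0.4004/0.0739)^(1/1) = 5.42 bar.

P = 5.42 bar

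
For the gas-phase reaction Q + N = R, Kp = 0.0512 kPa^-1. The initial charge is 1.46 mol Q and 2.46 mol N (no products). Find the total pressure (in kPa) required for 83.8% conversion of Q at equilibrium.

P = 220 kPa

Take 1.46 mol Q as basis and let X be its fractional conversion, so ξ = 1.46X.
Mole table: n_Q = 1.46 − 1.46X; n_N = 2.46 − 1.46X; n_R = 1.46X.
Total moles n_T = 3.92 − 1.46X.
Kp = p_R / (p_Q p_N) with p_i = (n_i/n_T)·P.
At X = 0.838: the mole-fraction product g(X) = Π y_i^ν_i = 11.28. Since Kp = g(X)·P^{-1}, P = (g/Kp)^(1/1) = (11.28/0.0512)^(1/1) = 220 kPa.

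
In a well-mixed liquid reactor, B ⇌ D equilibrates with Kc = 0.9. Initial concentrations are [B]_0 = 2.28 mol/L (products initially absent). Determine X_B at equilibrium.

Let X = conversion of B; extent ξ = 2.28·X mol/L.
Concentrations: [B] = 2.28 − 2.28X; [D] = 2.28X.
Kc = [D] / ([B]).
Setting equal to 0.9 and solving for X on (0,1) gives X = 0.474.

X = 0.474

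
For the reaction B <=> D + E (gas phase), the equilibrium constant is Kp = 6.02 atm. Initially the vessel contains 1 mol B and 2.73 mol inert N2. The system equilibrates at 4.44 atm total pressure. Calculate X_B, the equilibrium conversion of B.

Let X = conversion of B (basis 1 mol B); extent of reaction ξ = X.
Mole table: n_B = 1 − X; n_D = X; n_E = X; n_I = 2.73 (inert).
Total moles n_T = 3.73 + X.
Mole fractions y_i = n_i/n_T; Kp = p_D p_E / (p_B) with p_i = y_i·P.
This yields a degree-2 equation in X; solving on (0,1), X = 0.877.

X = 0.877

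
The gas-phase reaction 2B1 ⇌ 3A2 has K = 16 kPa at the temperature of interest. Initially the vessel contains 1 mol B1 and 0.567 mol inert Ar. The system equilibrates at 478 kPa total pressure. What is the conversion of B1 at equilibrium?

Take 1 mol B1 as basis and let X be its fractional conversion, so ξ = 0.5X.
Species balance: n_B1 = 1 − X; n_A2 = 1.5X; n_I = 0.567 (inert).
Total moles n_T = 1.57 + 0.5X.
Mole fractions y_i = n_i/n_T; K = p_A2^3 / (p_B1^2) with p_i = y_i·P.
Setting this equal to 16 kPa and taking the physical root (0 < X < 1) gives X = 0.217.

X = 0.217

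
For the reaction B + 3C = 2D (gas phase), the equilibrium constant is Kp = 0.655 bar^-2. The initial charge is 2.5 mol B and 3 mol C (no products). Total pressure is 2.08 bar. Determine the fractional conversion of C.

Let X = conversion of C (basis 3 mol C); extent of reaction ξ = X.
Species balance: n_B = 2.5 − X; n_C = 3 − 3X; n_D = 2X.
n_T = Σnᵢ = 5.5 − 2X.
Mole fractions y_i = n_i/n_T; Kp = p_D^2 / (p_B p_C^3) with p_i = y_i·P.
Substituting and setting equal to 0.655 bar^-2 gives a polynomial in X; the root in (0,1) is X = 0.494.

X = 0.494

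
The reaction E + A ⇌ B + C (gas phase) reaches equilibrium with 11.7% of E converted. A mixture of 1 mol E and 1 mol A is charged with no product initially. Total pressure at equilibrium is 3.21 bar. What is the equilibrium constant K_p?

Take 1 mol E as basis and let X be its fractional conversion, so ξ = X.
At extent ξ: n_E = 1 − X; n_A = 1 − X; n_B = X; n_C = X.
Total moles n_T = 2 (Δν = 0, constant).
At X = 0.117: n_E = 0.883, n_A = 0.883, n_B = 0.117, n_C = 0.117, n_T = 2.
p_i = (n_i/n_T)·P. K_p = p_B p_C / (p_E p_A) = 0.0176.

K_p = 0.0176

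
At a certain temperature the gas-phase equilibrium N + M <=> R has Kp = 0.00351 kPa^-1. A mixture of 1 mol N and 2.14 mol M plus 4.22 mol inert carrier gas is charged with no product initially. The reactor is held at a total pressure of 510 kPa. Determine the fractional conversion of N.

X = 0.317

Let X = conversion of N (basis 1 mol N); extent of reaction ξ = X.
Moles: n_N = 1 − X; n_M = 2.14 − X; n_R = X; n_I = 4.22 (inert).
Summing: n_T = 7.36 − X.
With p_i = (n_i/n_T)P, Kp = p_R / (p_N p_M).
Setting this equal to 0.00351 kPa^-1 and taking the physical root (0 < X < 1) gives X = 0.317.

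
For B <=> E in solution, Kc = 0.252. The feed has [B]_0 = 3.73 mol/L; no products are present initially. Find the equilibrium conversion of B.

Let X = conversion of B; extent ξ = 3.73·X mol/L.
Concentrations: [B] = 3.73 − 3.73X; [E] = 3.73X.
Kc = [E] / ([B]).
Equating to 0.252: the physical root is X = 0.201.

X = 0.201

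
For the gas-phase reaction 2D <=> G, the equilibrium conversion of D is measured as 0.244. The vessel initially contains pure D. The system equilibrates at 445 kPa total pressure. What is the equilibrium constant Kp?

Kp = 0.000421 kPa^-1

Basis: 1 mol D initially; let X = conversion of D. Extent ξ = 0.5X.
Mole table: n_D = 1 − X; n_G = 0.5X.
n_T = Σnᵢ = 1 − 0.5X.
At X = 0.244: n_D = 0.756, n_G = 0.122, n_T = 0.878.
p_i = (n_i/n_T)·P. Kp = p_G / (p_D^2) = 0.000421 kPa^-1.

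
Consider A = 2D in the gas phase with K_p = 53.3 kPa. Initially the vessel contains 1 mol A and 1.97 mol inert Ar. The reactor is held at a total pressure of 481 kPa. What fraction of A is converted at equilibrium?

X = 0.258

Take 1 mol A as basis and let X be its fractional conversion, so ξ = X.
At extent ξ: n_A = 1 − X; n_D = 2X; n_I = 1.97 (inert).
Total moles n_T = 2.97 + X.
With p_i = (n_i/n_T)P, K_p = p_D^2 / (p_A).
Substituting and setting equal to 53.3 kPa gives a polynomial in X; the root in (0,1) is X = 0.258.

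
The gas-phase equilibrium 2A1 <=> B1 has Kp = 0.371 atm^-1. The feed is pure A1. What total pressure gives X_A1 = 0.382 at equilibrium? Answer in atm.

Take 1 mol A1 as basis and let X be its fractional conversion, so ξ = 0.5X.
Species balance: n_A1 = 1 − X; n_B1 = 0.5X.
Summing: n_T = 1 − 0.5X.
Kp = p_B1 / (p_A1^2) with p_i = (n_i/n_T)·P.
At X = 0.382: the mole-fraction product g(X) = Π y_i^ν_i = 0.4046. Since Kp = g(X)·P^{-1}, P = (g/Kp)^(1/1) = (0.4046/0.371)^(1/1) = 1.09 atm.

P = 1.09 atm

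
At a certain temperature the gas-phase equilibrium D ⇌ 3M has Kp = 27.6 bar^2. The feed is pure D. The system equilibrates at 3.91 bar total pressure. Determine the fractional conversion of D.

Basis: 1 mol D initially; let X = conversion of D. Extent ξ = X.
At extent ξ: n_D = 1 − X; n_M = 3X.
n_T = Σnᵢ = 1 + 2X.
Mole fractions y_i = n_i/n_T; Kp = p_M^3 / (p_D) with p_i = y_i·P.
Equating to 27.6 bar^2 and solving on 0 < X < 1: X = 0.511.

X = 0.511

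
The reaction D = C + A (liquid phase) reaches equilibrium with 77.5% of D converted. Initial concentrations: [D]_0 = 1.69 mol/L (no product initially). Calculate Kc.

Kc = 4.51 mol/L

Let X = conversion of D.
Concentrations: [D] = 1.69 − 1.69X; [C] = 1.69X; [A] = 1.69X.
At X = 0.775: [D] = 0.38, [C] = 1.31, [A] = 1.31.
Kc = [C] [A] / ([D]) = 4.51 mol/L.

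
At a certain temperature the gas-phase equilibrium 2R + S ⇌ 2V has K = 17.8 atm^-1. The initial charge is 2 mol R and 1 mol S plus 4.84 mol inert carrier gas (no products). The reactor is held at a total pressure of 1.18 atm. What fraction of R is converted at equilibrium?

Let X = conversion of R (basis 2 mol R); extent of reaction ξ = X.
Moles: n_R = 2 − 2X; n_S = 1 − X; n_V = 2X; n_I = 4.84 (inert).
n_T = Σnᵢ = 7.84 − X.
With p_i = (n_i/n_T)P, K = p_V^2 / (p_R^2 p_S).
This yields a degree-3 equation in X; solving on (0,1), X = 0.536.

X = 0.536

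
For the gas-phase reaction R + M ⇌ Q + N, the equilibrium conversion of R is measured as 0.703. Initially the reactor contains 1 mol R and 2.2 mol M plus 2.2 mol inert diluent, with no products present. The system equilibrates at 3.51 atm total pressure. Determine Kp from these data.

Kp = 1.11

Basis: 1 mol R initially; let X = conversion of R. Extent ξ = X.
Mole table: n_R = 1 − X; n_M = 2.2 − X; n_Q = X; n_N = X; n_I = 2.2 (inert).
Since Δν = 0, n_T = 5.4 throughout.
At X = 0.703: n_R = 0.297, n_M = 1.5, n_Q = 0.703, n_N = 0.703, n_T = 5.4.
p_i = (n_i/n_T)·P. Kp = p_Q p_N / (p_R p_M) = 1.11.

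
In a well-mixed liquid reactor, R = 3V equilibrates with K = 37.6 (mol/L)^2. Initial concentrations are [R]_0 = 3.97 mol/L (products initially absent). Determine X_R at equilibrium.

Let X = conversion of R; extent ξ = 3.97·X mol/L.
Concentrations: [R] = 3.97 − 3.97X; [V] = 11.9X.
K = [V]^3 / ([R]).
Setting equal to 37.6 and solving for X on (0,1) gives X = 0.380.

X = 0.380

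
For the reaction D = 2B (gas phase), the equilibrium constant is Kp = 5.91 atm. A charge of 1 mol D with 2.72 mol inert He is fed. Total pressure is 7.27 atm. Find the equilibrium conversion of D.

Basis: 1 mol D initially; let X = conversion of D. Extent ξ = X.
Mole table: n_D = 1 − X; n_B = 2X; n_I = 2.72 (inert).
Summing: n_T = 3.72 + X.
y_i = n_i/n_T, p_i = y_i·P. Kp = p_B^2 / (p_D).
Substituting and setting equal to 5.91 atm gives a polynomial in X; the root in (0,1) is X = 0.596.

X = 0.596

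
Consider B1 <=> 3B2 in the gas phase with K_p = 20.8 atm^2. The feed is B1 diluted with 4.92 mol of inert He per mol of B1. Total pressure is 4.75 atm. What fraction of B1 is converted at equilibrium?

Let X = conversion of B1 (basis 1 mol B1); extent of reaction ξ = X.
At extent ξ: n_B1 = 1 − X; n_B2 = 3X; n_I = 4.92 (inert).
Total moles n_T = 5.92 + 2X.
Mole fractions y_i = n_i/n_T; K_p = p_B2^3 / (p_B1) with p_i = y_i·P.
Setting this equal to 20.8 atm^2 and taking the physical root (0 < X < 1) gives X = 0.764.

X = 0.764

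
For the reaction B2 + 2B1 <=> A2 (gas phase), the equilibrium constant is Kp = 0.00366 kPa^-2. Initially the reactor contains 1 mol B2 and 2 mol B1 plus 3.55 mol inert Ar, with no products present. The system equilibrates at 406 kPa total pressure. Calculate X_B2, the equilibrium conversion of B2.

Basis: 1 mol B2 initially; let X = conversion of B2. Extent ξ = X.
At extent ξ: n_B2 = 1 − X; n_B1 = 2 − 2X; n_A2 = X; n_I = 3.55 (inert).
Summing: n_T = 6.55 − 2X.
y_i = n_i/n_T, p_i = y_i·P. Kp = p_A2 / (p_B2 p_B1^2).
Equating to 0.00366 kPa^-2 and solving on 0 < X < 1: X = 0.799.

X = 0.799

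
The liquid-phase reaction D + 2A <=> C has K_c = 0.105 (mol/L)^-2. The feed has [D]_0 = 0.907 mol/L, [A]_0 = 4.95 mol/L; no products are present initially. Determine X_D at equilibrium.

X = 0.608

Let X = conversion of D; extent ξ = 0.907·X mol/L.
Concentrations: [D] = 0.907 − 0.907X; [A] = 4.95 − 1.81X; [C] = 0.907X.
K_c = [C] / ([D] [A]^2).
This equals 0.105 at X = 0.608 (the root in 0 < X < 1).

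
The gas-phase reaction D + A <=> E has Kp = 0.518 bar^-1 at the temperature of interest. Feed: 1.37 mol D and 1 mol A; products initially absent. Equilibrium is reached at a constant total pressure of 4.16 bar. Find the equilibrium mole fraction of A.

Basis: 1 mol A initially; let X = conversion of A. Extent ξ = X.
At extent ξ: n_D = 1.37 − X; n_A = 1 − X; n_E = X.
Total moles n_T = 2.37 − X.
With p_i = (n_i/n_T)P, Kp = p_E / (p_D p_A).
Substituting and setting equal to 0.518 bar^-1 gives a polynomial in X; the root in (0,1) is X = 0.501.
Then n_A = 0.499, n_T = 1.87, so y_A = 0.267.

y_A = 0.267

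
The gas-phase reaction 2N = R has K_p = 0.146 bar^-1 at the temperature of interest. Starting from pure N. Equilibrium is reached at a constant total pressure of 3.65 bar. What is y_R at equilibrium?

Let X = conversion of N (basis 1 mol N); extent of reaction ξ = 0.5X.
At extent ξ: n_N = 1 − X; n_R = 0.5X.
Total moles n_T = 1 − 0.5X.
y_i = n_i/n_T, p_i = y_i·P. K_p = p_R / (p_N^2).
Setting this equal to 0.146 bar^-1 and taking the physical root (0 < X < 1) gives X = 0.435.
Then n_R = 0.217, n_T = 0.783, so y_R = 0.278.

y_R = 0.278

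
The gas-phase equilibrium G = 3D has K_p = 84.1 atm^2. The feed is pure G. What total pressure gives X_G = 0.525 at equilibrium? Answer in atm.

Basis: 1 mol G initially; let X = conversion of G. Extent ξ = X.
At extent ξ: n_G = 1 − X; n_D = 3X.
Summing: n_T = 1 + 2X.
K_p = p_D^3 / (p_G) with p_i = (n_i/n_T)·P.
At X = 0.525: the mole-fraction product g(X) = Π y_i^ν_i = 1.957. Since K_p = g(X)·P^{2}, P = (K_p/g)^(1/2) = (84.1/1.957)^(1/2) = 6.56 atm.

P = 6.56 atm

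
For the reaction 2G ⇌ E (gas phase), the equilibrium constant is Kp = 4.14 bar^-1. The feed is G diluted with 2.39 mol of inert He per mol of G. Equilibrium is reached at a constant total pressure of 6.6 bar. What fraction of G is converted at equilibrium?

X = 0.792

Take 1 mol G as basis and let X be its fractional conversion, so ξ = 0.5X.
Species balance: n_G = 1 − X; n_E = 0.5X; n_I = 2.39 (inert).
n_T = Σnᵢ = 3.39 − 0.5X.
With p_i = (n_i/n_T)P, Kp = p_E / (p_G^2).
This yields a degree-2 equation in X; solving on (0,1), X = 0.792.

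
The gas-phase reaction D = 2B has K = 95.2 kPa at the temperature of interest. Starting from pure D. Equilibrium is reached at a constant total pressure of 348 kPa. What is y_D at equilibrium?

Basis: 1 mol D initially; let X = conversion of D. Extent ξ = X.
Mole table: n_D = 1 − X; n_B = 2X.
Total moles n_T = 1 + X.
Mole fractions y_i = n_i/n_T; K = p_B^2 / (p_D) with p_i = y_i·P.
Equating to 95.2 kPa and solving on 0 < X < 1: X = 0.253.
Then n_D = 0.747, n_T = 1.25, so y_D = 0.596.

y_D = 0.596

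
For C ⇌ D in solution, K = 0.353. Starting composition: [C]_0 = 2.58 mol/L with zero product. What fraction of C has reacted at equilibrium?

Let X = conversion of C; extent ξ = 2.58·X mol/L.
Concentrations: [C] = 2.58 − 2.58X; [D] = 2.58X.
K = [D] / ([C]).
Equating to 0.353: the physical root is X = 0.261.

X = 0.261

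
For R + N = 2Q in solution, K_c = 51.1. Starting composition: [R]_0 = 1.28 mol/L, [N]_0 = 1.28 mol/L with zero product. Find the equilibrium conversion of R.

X = 0.781

Let X = conversion of R; extent ξ = 1.28·X mol/L.
Concentrations: [R] = 1.28 − 1.28X; [N] = 1.28 − 1.28X; [Q] = 2.56X.
K_c = [Q]^2 / ([R] [N]).
Solving K_c = 51.1 for X ∈ (0,1): X = 0.781.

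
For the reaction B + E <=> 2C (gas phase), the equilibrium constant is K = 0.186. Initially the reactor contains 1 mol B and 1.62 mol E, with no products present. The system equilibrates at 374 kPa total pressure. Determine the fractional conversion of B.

Take 1 mol B as basis and let X be its fractional conversion, so ξ = X.
Moles: n_B = 1 − X; n_E = 1.62 − X; n_C = 2X.
n_T stays at 2.62 (no change in mole number).
y_i = n_i/n_T, p_i = y_i·P. K = p_C^2 / (p_B p_E).
Substituting and setting equal to 0.186 gives a polynomial in X; the root in (0,1) is X = 0.224.

X = 0.224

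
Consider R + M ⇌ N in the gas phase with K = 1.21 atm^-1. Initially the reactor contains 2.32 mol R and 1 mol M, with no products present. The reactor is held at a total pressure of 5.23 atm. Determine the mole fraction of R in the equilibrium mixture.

Take 1 mol M as basis and let X be its fractional conversion, so ξ = X.
Species balance: n_R = 2.32 − X; n_M = 1 − X; n_N = X.
Summing: n_T = 3.32 − X.
Mole fractions y_i = n_i/n_T; K = p_N / (p_R p_M) with p_i = y_i·P.
Equating to 1.21 atm^-1 and solving on 0 < X < 1: X = 0.793.
Then n_R = 1.53, n_T = 2.53, so y_R = 0.604.

y_R = 0.604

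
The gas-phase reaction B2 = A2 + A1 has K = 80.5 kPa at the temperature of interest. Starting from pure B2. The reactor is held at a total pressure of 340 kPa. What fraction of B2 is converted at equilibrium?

X = 0.438

Let X = conversion of B2 (basis 1 mol B2); extent of reaction ξ = X.
Mole table: n_B2 = 1 − X; n_A2 = X; n_A1 = X.
Total moles n_T = 1 + X.
With p_i = (n_i/n_T)P, K = p_A2 p_A1 / (p_B2).
Equating to 80.5 kPa and solving on 0 < X < 1: X = 0.438.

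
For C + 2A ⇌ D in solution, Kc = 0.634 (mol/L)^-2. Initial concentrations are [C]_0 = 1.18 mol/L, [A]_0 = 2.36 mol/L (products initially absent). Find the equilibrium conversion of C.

X = 0.484

Let X = conversion of C; extent ξ = 1.18·X mol/L.
Concentrations: [C] = 1.18 − 1.18X; [A] = 2.36 − 2.36X; [D] = 1.18X.
Kc = [D] / ([C] [A]^2).
Equating to 0.634 (mol/L)^-2: the physical root is X = 0.484.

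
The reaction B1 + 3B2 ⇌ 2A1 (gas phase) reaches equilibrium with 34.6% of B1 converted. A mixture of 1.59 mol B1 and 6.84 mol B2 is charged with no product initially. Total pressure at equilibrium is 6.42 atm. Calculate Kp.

Take 1.59 mol B1 as basis and let X be its fractional conversion, so ξ = 1.59X.
Mole table: n_B1 = 1.59 − 1.59X; n_B2 = 6.84 − 4.77X; n_A1 = 3.18X.
Total moles n_T = 8.43 − 3.18X.
At X = 0.346: n_B1 = 1.04, n_B2 = 5.19, n_A1 = 1.1, n_T = 7.33.
p_i = (n_i/n_T)·P. Kp = p_A1^2 / (p_B1 p_B2^3) = 0.0109 atm^-2.

Kp = 0.0109 atm^-2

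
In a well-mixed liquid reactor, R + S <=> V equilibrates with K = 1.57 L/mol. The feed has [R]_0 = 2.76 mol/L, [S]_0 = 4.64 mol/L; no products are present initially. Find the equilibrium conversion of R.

Let X = conversion of R; extent ξ = 2.76·X mol/L.
Concentrations: [R] = 2.76 − 2.76X; [S] = 4.64 − 2.76X; [V] = 2.76X.
K = [V] / ([R] [S]).
Solving K = 1.57 for X ∈ (0,1): X = 0.794.

X = 0.794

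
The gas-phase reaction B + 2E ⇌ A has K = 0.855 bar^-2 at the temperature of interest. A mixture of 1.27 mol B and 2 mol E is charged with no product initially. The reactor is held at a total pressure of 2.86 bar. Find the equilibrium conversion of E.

Basis: 2 mol E initially; let X = conversion of E. Extent ξ = X.
Mole table: n_B = 1.27 − X; n_E = 2 − 2X; n_A = X.
Total moles n_T = 3.27 − 2X.
With p_i = (n_i/n_T)P, K = p_A / (p_B p_E^2).
Equating to 0.855 bar^-2 and solving on 0 < X < 1: X = 0.624.

X = 0.624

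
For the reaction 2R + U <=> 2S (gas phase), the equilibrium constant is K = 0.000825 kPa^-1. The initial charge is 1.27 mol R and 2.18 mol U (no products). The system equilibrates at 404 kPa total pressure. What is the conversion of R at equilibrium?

X = 0.311

Take 1.27 mol R as basis and let X be its fractional conversion, so ξ = 0.635X.
Mole table: n_R = 1.27 − 1.27X; n_U = 2.18 − 0.635X; n_S = 1.27X.
Summing: n_T = 3.45 − 0.635X.
Mole fractions y_i = n_i/n_T; K = p_S^2 / (p_R^2 p_U) with p_i = y_i·P.
Substituting and setting equal to 0.000825 kPa^-1 gives a polynomial in X; the root in (0,1) is X = 0.311.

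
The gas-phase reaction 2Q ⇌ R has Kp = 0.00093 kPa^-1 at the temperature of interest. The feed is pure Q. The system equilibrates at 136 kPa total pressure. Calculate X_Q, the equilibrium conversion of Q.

Basis: 1 mol Q initially; let X = conversion of Q. Extent ξ = 0.5X.
Mole table: n_Q = 1 − X; n_R = 0.5X.
Summing: n_T = 1 − 0.5X.
With p_i = (n_i/n_T)P, Kp = p_R / (p_Q^2).
Equating to 0.00093 kPa^-1 and solving on 0 < X < 1: X = 0.185.

X = 0.185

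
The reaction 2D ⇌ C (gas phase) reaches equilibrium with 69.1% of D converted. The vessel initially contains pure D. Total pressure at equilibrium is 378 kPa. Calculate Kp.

Let X = conversion of D (basis 1 mol D); extent of reaction ξ = 0.5X.
Mole table: n_D = 1 − X; n_C = 0.5X.
n_T = Σnᵢ = 1 − 0.5X.
At X = 0.691: n_D = 0.309, n_C = 0.345, n_T = 0.655.
p_i = (n_i/n_T)·P. Kp = p_C / (p_D^2) = 0.00627 kPa^-1.

Kp = 0.00627 kPa^-1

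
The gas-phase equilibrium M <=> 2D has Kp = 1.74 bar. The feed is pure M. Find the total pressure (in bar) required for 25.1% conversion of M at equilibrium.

P = 6.47 bar

Basis: 1 mol M initially; let X = conversion of M. Extent ξ = X.
At extent ξ: n_M = 1 − X; n_D = 2X.
Total moles n_T = 1 + X.
Kp = p_D^2 / (p_M) with p_i = (n_i/n_T)·P.
At X = 0.251: the mole-fraction product g(X) = Π y_i^ν_i = 0.2689. Since Kp = g(X)·P^{1}, P = (Kp/g)^(1/1) = (1.74/0.2689)^(1/1) = 6.47 bar.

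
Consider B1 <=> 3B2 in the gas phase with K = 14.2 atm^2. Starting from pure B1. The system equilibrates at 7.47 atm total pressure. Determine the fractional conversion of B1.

X = 0.252

Basis: 1 mol B1 initially; let X = conversion of B1. Extent ξ = X.
Moles: n_B1 = 1 − X; n_B2 = 3X.
Summing: n_T = 1 + 2X.
y_i = n_i/n_T, p_i = y_i·P. K = p_B2^3 / (p_B1).
Setting this equal to 14.2 atm^2 and taking the physical root (0 < X < 1) gives X = 0.252.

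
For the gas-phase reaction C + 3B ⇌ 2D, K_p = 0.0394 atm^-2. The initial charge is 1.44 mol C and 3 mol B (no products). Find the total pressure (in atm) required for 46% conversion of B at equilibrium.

P = 7.99 atm

Take 3 mol B as basis and let X be its fractional conversion, so ξ = X.
Species balance: n_C = 1.44 − X; n_B = 3 − 3X; n_D = 2X.
Summing: n_T = 4.44 − 2X.
K_p = p_D^2 / (p_C p_B^3) with p_i = (n_i/n_T)·P.
At X = 0.46: the mole-fraction product g(X) = Π y_i^ν_i = 2.517. Since K_p = g(X)·P^{-2}, P = (g/K_p)^(1/2) = (2.517/0.0394)^(1/2) = 7.99 atm.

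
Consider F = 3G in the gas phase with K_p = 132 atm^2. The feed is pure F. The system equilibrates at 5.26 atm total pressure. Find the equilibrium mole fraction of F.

Take 1 mol F as basis and let X be its fractional conversion, so ξ = X.
At extent ξ: n_F = 1 − X; n_G = 3X.
Summing: n_T = 1 + 2X.
Mole fractions y_i = n_i/n_T; K_p = p_G^3 / (p_F) with p_i = y_i·P.
This yields a degree-3 equation in X; solving on (0,1), X = 0.680.
Then n_F = 0.32, n_T = 2.36, so y_F = 0.135.

y_F = 0.135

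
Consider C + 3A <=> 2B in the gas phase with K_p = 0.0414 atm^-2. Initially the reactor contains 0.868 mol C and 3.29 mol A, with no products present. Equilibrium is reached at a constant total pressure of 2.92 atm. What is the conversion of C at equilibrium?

X = 0.294

Basis: 0.868 mol C initially; let X = conversion of C. Extent ξ = 0.868X.
Species balance: n_C = 0.868 − 0.868X; n_A = 3.29 − 2.6X; n_B = 1.74X.
Total moles n_T = 4.16 − 1.74X.
Mole fractions y_i = n_i/n_T; K_p = p_B^2 / (p_C p_A^3) with p_i = y_i·P.
Substituting and setting equal to 0.0414 atm^-2 gives a polynomial in X; the root in (0,1) is X = 0.294.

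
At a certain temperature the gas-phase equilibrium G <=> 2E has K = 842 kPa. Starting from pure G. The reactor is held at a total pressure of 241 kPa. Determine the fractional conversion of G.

X = 0.683

Let X = conversion of G (basis 1 mol G); extent of reaction ξ = X.
At extent ξ: n_G = 1 − X; n_E = 2X.
Summing: n_T = 1 + X.
With p_i = (n_i/n_T)P, K = p_E^2 / (p_G).
This yields a degree-2 equation in X; solving on (0,1), X = 0.683.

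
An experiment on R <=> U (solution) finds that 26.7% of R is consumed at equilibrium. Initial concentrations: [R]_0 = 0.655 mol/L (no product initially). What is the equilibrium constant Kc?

Let X = conversion of R.
Concentrations: [R] = 0.655 − 0.655X; [U] = 0.655X.
At X = 0.267: [R] = 0.48, [U] = 0.175.
Kc = [U] / ([R]) = 0.364.

Kc = 0.364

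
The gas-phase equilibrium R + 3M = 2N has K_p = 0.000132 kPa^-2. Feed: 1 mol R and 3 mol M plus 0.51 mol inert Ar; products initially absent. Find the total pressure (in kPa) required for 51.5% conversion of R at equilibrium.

P = 255 kPa

Basis: 1 mol R initially; let X = conversion of R. Extent ξ = X.
Mole table: n_R = 1 − X; n_M = 3 − 3X; n_N = 2X; n_I = 0.51 (inert).
Total moles n_T = 4.51 − 2X.
K_p = p_N^2 / (p_R p_M^3) with p_i = (n_i/n_T)·P.
At X = 0.515: the mole-fraction product g(X) = Π y_i^ν_i = 8.6. Since K_p = g(X)·P^{-2}, P = (g/K_p)^(1/2) = (8.6/0.000132)^(1/2) = 255 kPa.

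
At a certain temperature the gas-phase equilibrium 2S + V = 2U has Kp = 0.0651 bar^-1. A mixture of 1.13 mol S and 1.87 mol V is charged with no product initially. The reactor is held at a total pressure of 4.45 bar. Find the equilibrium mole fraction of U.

y_U = 0.117

Let X = conversion of S (basis 1.13 mol S); extent of reaction ξ = 0.565X.
At extent ξ: n_S = 1.13 − 1.13X; n_V = 1.87 − 0.565X; n_U = 1.13X.
Total moles n_T = 3 − 0.565X.
y_i = n_i/n_T, p_i = y_i·P. Kp = p_U^2 / (p_S^2 p_V).
Setting this equal to 0.0651 bar^-1 and taking the physical root (0 < X < 1) gives X = 0.294.
Then n_U = 0.333, n_T = 2.83, so y_U = 0.117.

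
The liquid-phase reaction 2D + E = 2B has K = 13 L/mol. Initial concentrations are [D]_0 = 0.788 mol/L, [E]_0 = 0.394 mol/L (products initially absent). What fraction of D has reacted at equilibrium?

Let X = conversion of D; extent ξ = 0.788X/2 mol/L.
Concentrations: [D] = 0.788 − 0.788X; [E] = 0.394 − 0.394X; [B] = 0.788X.
K = [B]^2 / ([D]^2 [E]).
Solving K = 13 for X ∈ (0,1): X = 0.591.

X = 0.591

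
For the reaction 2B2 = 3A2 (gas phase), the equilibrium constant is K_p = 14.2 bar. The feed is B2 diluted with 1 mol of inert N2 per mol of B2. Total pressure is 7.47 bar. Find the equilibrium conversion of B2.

Take 1 mol B2 as basis and let X be its fractional conversion, so ξ = 0.5X.
Species balance: n_B2 = 1 − X; n_A2 = 1.5X; n_I = 1 (inert).
Total moles n_T = 2 + 0.5X.
With p_i = (n_i/n_T)P, K_p = p_A2^3 / (p_B2^2).
Equating to 14.2 bar and solving on 0 < X < 1: X = 0.596.

X = 0.596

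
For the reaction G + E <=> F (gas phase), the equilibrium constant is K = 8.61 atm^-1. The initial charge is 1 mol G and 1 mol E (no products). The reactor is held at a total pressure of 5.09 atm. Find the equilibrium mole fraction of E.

Let X = conversion of G (basis 1 mol G); extent of reaction ξ = X.
At extent ξ: n_G = 1 − X; n_E = 1 − X; n_F = X.
Summing: n_T = 2 − X.
y_i = n_i/n_T, p_i = y_i·P. K = p_F / (p_G p_E).
Substituting and setting equal to 8.61 atm^-1 gives a polynomial in X; the root in (0,1) is X = 0.851.
Then n_E = 0.149, n_T = 1.15, so y_E = 0.130.

y_E = 0.130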